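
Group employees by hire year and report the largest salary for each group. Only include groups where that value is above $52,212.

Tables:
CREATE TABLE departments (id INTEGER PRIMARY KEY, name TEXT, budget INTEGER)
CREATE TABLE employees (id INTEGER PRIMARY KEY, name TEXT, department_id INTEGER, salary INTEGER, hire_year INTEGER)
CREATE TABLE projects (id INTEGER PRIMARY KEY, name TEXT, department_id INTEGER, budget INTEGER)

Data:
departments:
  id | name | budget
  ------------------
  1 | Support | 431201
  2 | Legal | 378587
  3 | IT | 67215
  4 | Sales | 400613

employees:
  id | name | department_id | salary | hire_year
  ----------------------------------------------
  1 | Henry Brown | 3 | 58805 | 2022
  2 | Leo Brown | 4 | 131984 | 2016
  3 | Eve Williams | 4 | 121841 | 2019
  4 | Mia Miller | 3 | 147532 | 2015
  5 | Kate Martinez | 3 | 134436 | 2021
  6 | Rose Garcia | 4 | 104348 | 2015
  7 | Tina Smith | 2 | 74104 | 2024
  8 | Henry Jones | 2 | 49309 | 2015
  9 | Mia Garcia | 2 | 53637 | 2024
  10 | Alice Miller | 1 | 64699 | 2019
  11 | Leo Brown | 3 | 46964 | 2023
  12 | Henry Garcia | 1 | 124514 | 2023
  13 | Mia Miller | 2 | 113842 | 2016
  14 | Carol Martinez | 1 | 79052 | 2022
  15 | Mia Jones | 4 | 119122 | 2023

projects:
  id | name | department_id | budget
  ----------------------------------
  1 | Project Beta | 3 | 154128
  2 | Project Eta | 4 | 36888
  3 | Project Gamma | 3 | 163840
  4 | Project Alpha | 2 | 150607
SELECT hire_year, MAX(salary) AS max_salary FROM employees GROUP BY hire_year HAVING MAX(salary) > 52212

Execution result:
hire_year | max_salary
2015 | 147532
2016 | 131984
2019 | 121841
2021 | 134436
2022 | 79052
2023 | 124514
2024 | 74104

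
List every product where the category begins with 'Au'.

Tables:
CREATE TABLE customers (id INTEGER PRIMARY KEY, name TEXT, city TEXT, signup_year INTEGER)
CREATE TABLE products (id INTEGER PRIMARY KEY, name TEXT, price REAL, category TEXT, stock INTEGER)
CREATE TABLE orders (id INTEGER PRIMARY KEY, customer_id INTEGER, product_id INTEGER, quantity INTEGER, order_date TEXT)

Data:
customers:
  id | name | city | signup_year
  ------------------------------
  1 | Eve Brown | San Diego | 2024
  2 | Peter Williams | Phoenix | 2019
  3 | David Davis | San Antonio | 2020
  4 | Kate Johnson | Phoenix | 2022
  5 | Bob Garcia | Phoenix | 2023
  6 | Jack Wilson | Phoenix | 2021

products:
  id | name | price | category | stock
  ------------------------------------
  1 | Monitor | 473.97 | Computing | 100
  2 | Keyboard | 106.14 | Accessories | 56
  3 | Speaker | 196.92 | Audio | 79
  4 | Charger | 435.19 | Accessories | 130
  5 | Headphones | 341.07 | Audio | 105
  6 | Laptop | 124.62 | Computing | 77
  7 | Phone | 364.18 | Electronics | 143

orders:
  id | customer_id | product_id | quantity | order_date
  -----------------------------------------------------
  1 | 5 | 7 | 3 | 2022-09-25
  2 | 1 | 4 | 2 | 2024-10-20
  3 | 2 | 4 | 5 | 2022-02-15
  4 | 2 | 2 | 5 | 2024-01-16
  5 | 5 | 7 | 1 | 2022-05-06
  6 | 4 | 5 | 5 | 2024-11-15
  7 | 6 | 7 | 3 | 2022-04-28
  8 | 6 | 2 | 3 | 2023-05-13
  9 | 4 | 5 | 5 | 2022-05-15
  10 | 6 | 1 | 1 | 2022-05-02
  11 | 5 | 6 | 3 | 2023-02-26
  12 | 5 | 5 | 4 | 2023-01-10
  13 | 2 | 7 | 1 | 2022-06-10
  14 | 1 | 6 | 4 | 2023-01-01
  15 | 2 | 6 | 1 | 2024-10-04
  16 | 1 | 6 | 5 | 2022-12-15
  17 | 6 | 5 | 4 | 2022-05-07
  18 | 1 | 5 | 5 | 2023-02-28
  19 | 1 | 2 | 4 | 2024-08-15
SELECT name, category FROM products WHERE category LIKE 'Au%'

Execution result:
name | category
Speaker | Audio
Headphones | Audio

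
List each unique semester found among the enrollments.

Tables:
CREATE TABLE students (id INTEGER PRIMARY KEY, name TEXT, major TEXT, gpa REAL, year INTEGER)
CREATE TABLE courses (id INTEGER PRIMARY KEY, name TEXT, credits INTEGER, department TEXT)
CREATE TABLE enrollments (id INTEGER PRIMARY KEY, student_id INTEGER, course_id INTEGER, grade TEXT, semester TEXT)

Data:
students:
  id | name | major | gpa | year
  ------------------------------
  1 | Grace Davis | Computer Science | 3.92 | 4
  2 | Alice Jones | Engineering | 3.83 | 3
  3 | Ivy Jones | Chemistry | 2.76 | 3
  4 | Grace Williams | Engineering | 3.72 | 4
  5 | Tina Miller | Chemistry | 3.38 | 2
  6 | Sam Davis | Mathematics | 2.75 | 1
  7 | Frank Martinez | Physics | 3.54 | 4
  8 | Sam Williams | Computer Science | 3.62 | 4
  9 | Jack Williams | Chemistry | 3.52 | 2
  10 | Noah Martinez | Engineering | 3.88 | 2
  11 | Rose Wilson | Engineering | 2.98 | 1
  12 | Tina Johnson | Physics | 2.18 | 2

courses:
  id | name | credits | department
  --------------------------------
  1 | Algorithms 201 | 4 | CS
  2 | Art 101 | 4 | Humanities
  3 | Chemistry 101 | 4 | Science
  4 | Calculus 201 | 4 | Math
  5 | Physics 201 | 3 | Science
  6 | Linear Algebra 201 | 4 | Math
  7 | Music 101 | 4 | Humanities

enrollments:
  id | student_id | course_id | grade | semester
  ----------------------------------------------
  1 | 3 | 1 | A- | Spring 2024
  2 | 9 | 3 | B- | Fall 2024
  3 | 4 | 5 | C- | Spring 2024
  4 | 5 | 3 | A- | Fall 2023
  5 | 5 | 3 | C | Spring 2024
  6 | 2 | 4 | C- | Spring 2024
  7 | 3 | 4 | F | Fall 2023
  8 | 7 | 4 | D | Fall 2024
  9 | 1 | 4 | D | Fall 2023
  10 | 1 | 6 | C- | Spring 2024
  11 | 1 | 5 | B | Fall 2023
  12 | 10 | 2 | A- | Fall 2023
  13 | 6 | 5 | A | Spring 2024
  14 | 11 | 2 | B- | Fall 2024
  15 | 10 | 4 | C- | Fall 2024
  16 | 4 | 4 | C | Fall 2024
SELECT DISTINCT semester FROM enrollments

Execution result:
semester
Spring 2024
Fall 2024
Fall 2023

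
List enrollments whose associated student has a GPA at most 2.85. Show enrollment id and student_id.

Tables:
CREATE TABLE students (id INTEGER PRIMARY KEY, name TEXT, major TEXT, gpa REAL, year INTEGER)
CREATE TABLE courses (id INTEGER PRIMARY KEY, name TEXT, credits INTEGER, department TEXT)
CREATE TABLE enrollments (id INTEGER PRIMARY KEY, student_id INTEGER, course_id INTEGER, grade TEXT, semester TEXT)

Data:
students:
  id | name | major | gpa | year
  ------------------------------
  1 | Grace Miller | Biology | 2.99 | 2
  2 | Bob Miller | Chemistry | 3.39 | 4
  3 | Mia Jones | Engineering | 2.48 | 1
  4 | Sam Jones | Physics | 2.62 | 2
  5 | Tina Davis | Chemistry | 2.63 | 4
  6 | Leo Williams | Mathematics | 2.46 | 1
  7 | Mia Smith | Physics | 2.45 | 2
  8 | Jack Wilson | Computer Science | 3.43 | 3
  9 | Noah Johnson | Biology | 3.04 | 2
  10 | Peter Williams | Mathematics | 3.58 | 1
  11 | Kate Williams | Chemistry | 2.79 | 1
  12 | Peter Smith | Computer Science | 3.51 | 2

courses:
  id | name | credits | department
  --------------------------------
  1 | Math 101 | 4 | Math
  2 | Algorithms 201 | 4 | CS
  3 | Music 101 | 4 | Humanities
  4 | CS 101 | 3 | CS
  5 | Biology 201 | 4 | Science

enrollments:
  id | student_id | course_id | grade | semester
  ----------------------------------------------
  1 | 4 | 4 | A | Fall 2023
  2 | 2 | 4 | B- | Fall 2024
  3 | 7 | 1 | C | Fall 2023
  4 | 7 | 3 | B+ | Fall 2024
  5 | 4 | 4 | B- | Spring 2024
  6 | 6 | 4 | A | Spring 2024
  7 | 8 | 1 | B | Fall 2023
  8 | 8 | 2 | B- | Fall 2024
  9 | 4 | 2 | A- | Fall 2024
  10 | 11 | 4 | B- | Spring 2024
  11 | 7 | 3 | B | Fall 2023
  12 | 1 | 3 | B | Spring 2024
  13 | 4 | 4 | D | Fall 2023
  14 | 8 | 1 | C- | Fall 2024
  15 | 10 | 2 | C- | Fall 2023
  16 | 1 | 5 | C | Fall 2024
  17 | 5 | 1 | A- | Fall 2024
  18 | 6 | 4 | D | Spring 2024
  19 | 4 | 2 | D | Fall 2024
SELECT id, student_id FROM enrollments WHERE student_id IN (SELECT id FROM students WHERE gpa <= 2.85)

Execution result:
id | student_id
1 | 4
3 | 7
4 | 7
5 | 4
6 | 6
9 | 4
10 | 11
11 | 7
13 | 4
17 | 5
18 | 6
19 | 4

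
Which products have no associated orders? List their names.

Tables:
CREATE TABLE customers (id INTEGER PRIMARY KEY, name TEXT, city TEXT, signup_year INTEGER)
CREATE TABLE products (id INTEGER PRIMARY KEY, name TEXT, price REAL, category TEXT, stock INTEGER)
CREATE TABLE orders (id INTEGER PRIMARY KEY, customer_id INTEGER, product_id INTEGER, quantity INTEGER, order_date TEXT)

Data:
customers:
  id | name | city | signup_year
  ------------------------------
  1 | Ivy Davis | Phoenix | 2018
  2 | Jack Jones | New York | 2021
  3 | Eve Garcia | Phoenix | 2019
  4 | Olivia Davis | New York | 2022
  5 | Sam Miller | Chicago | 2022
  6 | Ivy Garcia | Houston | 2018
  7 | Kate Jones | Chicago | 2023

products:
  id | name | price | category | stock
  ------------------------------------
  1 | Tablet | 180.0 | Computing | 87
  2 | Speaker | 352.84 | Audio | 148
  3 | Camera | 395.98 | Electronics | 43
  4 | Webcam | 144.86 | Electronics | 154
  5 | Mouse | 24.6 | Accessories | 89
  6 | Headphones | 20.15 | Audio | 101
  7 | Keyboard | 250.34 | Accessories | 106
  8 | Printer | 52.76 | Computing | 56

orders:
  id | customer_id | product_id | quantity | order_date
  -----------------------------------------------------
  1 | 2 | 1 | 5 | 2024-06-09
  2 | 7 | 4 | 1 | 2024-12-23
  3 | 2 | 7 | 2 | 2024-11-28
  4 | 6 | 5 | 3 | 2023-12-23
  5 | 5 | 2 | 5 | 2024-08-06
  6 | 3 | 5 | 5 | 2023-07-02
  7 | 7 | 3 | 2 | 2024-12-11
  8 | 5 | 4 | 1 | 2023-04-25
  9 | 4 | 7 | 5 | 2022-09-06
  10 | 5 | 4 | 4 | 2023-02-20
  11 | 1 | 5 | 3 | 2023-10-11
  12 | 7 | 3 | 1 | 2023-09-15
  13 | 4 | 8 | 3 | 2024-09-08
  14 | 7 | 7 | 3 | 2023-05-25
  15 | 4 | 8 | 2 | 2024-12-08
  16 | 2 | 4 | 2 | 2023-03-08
SELECT p.name FROM products p LEFT JOIN orders c ON c.product_id = p.id WHERE c.id IS NULL

Execution result:
Headphones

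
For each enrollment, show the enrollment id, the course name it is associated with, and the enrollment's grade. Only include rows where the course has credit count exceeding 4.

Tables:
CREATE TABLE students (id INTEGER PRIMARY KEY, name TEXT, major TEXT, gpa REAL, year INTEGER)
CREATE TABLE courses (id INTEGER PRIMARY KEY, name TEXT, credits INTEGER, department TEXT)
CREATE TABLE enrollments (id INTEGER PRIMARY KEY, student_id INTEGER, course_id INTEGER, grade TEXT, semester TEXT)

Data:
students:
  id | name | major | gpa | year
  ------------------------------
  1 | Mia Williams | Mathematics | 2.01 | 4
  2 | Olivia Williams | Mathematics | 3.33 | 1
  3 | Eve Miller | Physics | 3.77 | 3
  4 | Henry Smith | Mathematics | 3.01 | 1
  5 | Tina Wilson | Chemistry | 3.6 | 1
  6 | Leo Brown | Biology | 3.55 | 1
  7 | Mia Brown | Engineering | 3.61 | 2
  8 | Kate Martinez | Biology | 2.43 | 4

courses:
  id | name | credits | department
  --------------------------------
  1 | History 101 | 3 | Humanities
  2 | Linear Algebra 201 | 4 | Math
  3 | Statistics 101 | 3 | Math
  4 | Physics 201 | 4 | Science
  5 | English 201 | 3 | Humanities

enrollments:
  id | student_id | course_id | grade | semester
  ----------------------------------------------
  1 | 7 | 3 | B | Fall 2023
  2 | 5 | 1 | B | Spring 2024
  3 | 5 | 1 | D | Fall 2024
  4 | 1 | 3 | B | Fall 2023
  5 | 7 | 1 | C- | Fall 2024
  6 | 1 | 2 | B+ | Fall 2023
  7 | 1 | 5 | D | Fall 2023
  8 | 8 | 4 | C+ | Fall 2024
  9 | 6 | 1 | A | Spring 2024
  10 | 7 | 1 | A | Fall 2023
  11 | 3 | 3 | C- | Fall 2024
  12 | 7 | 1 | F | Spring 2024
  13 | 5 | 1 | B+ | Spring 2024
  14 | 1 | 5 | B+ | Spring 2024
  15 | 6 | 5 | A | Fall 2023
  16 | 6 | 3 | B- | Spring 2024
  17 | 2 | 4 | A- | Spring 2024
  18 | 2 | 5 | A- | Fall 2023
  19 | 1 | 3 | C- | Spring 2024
SELECT c.id, p.name AS course, c.grade FROM enrollments c JOIN courses p ON c.course_id = p.id WHERE p.credits > 4

Execution result:
(no rows)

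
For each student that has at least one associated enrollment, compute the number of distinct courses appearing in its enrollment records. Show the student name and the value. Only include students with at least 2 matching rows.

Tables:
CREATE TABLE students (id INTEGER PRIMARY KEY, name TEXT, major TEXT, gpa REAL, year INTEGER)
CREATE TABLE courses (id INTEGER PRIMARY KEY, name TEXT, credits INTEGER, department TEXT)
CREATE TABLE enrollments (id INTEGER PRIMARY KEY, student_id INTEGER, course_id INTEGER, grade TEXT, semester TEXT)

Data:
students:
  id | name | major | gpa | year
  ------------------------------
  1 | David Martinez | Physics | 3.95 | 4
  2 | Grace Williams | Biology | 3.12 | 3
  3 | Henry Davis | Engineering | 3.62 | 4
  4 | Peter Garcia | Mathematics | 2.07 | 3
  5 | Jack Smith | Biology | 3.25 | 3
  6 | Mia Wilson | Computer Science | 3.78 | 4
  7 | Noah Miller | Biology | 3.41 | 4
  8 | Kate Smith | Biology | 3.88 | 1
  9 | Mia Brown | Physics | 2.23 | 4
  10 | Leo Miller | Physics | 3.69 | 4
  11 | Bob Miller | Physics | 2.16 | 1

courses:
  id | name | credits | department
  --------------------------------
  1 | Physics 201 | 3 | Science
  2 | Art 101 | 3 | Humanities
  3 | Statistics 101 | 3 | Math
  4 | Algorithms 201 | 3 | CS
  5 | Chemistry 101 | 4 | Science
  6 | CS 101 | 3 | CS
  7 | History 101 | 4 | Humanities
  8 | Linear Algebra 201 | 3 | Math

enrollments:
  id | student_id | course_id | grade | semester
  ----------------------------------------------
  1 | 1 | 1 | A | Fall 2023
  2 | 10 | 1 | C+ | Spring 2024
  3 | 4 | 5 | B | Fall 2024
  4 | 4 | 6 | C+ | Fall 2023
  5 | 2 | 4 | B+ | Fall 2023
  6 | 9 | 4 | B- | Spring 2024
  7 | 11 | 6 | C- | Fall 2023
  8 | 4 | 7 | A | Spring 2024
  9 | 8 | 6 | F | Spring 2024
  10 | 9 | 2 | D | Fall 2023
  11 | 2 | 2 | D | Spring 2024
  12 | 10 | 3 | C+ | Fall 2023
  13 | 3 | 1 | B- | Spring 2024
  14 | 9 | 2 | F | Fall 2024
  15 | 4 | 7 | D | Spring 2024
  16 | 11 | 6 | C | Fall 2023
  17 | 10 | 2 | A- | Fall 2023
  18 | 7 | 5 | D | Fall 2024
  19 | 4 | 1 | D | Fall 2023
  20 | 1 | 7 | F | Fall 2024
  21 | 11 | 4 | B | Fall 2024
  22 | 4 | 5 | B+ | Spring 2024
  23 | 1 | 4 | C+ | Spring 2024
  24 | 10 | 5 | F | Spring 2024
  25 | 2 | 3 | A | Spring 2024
SELECT p.name, COUNT(DISTINCT c.course_id) AS distinct_course_count FROM enrollments c JOIN students p ON c.student_id = p.id GROUP BY p.id, p.name HAVING COUNT(*) >= 2

Execution result:
name | distinct_course_count
David Martinez | 3
Grace Williams | 3
Peter Garcia | 4
Mia Brown | 2
Leo Miller | 4
Bob Miller | 2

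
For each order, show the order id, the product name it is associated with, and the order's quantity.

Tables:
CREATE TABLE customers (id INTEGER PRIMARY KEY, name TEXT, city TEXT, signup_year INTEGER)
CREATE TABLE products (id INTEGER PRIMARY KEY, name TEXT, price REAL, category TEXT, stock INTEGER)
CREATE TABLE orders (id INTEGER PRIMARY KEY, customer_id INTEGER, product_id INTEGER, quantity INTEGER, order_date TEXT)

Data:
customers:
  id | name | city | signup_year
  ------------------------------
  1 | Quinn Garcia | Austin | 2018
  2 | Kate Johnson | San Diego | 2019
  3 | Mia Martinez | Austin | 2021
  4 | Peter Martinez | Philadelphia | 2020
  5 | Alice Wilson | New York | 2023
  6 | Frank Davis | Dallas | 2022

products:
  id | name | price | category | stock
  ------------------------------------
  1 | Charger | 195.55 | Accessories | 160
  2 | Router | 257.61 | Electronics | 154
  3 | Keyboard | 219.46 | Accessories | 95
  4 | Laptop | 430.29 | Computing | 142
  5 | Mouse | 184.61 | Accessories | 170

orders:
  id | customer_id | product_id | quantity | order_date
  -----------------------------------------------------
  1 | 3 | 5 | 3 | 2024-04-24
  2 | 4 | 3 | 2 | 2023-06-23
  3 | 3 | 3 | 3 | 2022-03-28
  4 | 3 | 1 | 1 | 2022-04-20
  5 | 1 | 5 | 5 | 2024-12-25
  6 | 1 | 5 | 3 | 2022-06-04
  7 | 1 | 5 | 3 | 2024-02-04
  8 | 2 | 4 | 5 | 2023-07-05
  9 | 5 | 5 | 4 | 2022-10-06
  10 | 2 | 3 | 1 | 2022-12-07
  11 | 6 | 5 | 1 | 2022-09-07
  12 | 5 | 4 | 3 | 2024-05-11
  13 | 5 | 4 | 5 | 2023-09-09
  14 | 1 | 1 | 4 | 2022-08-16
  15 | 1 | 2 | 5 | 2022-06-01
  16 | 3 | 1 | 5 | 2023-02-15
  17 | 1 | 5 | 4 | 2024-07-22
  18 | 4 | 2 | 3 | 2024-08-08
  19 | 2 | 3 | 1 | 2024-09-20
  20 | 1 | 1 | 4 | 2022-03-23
SELECT c.id, p.name AS product, c.quantity FROM orders c JOIN products p ON c.product_id = p.id

Execution result:
id | product | quantity
1 | Mouse | 3
2 | Keyboard | 2
3 | Keyboard | 3
4 | Charger | 1
5 | Mouse | 5
6 | Mouse | 3
7 | Mouse | 3
8 | Laptop | 5
9 | Mouse | 4
10 | Keyboard | 1
11 | Mouse | 1
12 | Laptop | 3
13 | Laptop | 5
14 | Charger | 4
15 | Router | 5
16 | Charger | 5
17 | Mouse | 4
18 | Router | 3
19 | Keyboard | 1
20 | Charger | 4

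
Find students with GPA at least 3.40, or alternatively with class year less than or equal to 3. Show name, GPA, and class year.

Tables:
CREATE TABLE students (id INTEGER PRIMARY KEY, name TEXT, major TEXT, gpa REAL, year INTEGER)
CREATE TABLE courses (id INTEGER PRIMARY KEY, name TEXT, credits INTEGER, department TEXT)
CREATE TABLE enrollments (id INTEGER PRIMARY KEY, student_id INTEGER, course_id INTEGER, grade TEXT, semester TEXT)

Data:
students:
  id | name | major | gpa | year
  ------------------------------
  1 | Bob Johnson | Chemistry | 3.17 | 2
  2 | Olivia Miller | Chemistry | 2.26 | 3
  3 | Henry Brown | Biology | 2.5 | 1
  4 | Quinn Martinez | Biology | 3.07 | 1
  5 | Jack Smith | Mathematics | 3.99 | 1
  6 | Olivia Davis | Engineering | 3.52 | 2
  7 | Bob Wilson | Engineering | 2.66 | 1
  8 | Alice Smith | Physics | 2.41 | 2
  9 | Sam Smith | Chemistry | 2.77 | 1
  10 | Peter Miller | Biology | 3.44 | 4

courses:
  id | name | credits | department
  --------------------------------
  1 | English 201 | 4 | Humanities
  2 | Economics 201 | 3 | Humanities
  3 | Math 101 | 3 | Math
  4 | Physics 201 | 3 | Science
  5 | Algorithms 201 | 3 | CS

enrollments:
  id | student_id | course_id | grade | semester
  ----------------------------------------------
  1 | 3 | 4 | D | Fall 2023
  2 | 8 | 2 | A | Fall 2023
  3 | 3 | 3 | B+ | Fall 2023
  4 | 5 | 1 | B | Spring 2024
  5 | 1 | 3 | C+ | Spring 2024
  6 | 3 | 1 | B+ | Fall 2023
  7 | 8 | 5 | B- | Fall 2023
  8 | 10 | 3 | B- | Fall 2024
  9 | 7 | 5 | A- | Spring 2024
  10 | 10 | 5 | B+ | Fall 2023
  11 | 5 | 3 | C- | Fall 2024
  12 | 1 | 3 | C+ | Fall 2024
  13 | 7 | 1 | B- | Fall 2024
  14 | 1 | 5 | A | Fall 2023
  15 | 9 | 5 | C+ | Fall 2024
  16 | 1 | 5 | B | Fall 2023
SELECT name, gpa, year FROM students WHERE gpa >= 3.4 OR year <= 3

Execution result:
name | gpa | year
Bob Johnson | 3.17 | 2
Olivia Miller | 2.26 | 3
Henry Brown | 2.50 | 1
Quinn Martinez | 3.07 | 1
Jack Smith | 3.99 | 1
Olivia Davis | 3.52 | 2
Bob Wilson | 2.66 | 1
Alice Smith | 2.41 | 2
Sam Smith | 2.77 | 1
Peter Miller | 3.44 | 4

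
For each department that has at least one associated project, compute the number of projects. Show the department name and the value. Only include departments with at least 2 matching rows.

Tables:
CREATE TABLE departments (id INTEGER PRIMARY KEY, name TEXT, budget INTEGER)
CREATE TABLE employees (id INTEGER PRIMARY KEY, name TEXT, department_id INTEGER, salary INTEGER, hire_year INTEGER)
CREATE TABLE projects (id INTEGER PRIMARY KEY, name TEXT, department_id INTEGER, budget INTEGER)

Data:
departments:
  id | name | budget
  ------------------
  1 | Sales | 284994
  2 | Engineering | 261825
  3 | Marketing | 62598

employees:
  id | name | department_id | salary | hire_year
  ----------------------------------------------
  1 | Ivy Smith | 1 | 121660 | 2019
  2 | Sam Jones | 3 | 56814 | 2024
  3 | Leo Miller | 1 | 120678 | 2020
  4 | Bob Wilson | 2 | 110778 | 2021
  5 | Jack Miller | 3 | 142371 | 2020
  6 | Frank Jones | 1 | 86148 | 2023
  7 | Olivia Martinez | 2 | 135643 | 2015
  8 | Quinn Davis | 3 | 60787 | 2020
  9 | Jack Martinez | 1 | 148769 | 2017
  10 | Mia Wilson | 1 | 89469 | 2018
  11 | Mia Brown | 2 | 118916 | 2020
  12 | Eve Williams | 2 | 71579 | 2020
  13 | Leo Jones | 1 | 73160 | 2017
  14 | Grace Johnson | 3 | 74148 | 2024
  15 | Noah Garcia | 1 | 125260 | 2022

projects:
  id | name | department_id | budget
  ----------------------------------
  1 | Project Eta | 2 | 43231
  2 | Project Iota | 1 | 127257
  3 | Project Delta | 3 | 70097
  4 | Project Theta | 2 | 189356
SELECT p.name, COUNT(*) AS n FROM projects c JOIN departments p ON c.department_id = p.id GROUP BY p.id, p.name HAVING COUNT(*) >= 2

Execution result:
name | n
Engineering | 2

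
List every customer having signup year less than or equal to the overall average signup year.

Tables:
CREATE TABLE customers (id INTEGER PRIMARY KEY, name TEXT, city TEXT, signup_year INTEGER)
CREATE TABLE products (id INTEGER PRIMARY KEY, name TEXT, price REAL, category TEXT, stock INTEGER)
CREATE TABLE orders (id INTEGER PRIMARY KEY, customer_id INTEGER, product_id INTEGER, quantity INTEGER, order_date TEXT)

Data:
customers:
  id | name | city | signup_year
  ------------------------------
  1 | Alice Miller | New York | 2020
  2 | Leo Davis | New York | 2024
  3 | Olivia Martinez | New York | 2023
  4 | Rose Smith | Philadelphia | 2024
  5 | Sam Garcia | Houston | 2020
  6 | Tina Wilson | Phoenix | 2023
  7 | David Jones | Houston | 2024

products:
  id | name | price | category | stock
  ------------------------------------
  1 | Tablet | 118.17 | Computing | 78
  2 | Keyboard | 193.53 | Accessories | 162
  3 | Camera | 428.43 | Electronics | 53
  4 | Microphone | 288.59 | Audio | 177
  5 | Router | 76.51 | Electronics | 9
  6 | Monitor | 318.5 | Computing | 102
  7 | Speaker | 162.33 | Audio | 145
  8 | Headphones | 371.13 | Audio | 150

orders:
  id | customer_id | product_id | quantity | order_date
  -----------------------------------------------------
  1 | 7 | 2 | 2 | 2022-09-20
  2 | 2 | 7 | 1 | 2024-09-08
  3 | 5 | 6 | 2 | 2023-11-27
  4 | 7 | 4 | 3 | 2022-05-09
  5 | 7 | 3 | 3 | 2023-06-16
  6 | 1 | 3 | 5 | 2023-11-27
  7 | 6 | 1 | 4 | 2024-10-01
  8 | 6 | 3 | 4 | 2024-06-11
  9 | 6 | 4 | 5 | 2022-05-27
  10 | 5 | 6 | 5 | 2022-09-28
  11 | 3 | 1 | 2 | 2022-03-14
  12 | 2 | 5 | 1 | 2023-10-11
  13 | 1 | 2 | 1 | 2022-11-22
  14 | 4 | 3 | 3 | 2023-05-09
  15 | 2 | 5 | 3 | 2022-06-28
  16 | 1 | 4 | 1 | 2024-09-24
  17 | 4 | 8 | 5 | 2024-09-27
SELECT name, signup_year FROM customers WHERE signup_year <= (SELECT AVG(signup_year) FROM customers)

Execution result:
name | signup_year
Alice Miller | 2020
Sam Garcia | 2020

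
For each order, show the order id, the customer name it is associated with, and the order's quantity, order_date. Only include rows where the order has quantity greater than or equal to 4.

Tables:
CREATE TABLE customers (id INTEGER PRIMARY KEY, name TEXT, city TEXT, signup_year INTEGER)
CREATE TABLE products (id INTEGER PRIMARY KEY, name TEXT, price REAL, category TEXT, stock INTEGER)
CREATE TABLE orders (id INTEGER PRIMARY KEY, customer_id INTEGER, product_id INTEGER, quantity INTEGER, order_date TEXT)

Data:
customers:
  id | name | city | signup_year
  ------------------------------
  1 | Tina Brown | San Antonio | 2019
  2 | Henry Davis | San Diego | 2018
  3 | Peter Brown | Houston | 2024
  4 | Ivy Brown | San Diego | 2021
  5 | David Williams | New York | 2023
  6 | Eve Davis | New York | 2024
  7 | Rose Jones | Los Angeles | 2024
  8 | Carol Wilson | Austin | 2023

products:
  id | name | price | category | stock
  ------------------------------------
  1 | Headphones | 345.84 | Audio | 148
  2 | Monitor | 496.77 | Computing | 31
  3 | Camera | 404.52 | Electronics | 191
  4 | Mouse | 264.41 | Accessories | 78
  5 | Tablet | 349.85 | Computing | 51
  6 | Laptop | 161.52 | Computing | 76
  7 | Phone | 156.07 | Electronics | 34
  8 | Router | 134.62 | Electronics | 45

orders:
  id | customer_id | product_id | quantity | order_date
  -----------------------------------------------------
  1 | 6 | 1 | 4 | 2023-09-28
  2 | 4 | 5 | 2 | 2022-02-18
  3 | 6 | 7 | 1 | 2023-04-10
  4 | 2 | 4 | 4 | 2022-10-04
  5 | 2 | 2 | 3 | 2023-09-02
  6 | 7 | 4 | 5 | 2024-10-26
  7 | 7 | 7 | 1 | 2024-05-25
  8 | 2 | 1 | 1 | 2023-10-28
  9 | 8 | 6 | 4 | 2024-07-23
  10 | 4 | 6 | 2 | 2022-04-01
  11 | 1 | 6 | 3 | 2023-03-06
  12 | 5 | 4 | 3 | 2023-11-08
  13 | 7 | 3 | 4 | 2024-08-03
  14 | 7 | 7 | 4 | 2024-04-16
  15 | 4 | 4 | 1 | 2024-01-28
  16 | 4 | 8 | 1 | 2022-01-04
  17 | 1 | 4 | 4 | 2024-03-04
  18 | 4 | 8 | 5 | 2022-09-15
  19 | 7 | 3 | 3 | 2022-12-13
SELECT c.id, p.name AS customer, c.quantity, c.order_date FROM orders c JOIN customers p ON c.customer_id = p.id WHERE c.quantity >= 4

Execution result:
id | customer | quantity | order_date
1 | Eve Davis | 4 | 2023-09-28
4 | Henry Davis | 4 | 2022-10-04
6 | Rose Jones | 5 | 2024-10-26
9 | Carol Wilson | 4 | 2024-07-23
13 | Rose Jones | 4 | 2024-08-03
14 | Rose Jones | 4 | 2024-04-16
17 | Tina Brown | 4 | 2024-03-04
18 | Ivy Brown | 5 | 2022-09-15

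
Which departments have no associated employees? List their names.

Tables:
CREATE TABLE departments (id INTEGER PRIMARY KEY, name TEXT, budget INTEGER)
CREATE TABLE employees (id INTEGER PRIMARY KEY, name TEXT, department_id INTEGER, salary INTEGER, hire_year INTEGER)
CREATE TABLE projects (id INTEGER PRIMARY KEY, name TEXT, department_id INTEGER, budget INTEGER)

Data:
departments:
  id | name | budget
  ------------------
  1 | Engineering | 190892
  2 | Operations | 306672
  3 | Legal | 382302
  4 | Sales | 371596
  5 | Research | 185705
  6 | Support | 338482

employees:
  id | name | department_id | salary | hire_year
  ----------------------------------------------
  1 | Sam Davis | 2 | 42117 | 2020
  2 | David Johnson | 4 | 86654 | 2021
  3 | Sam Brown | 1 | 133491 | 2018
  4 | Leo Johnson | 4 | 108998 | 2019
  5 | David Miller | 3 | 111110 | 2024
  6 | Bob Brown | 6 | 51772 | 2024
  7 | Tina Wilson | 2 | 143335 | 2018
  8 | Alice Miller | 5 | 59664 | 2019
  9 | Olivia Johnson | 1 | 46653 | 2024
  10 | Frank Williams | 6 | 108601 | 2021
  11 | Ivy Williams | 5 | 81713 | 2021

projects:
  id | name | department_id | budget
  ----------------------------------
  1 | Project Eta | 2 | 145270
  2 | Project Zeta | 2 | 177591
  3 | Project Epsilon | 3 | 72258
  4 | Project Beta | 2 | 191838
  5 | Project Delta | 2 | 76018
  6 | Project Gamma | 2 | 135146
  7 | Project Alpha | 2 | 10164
SELECT p.name FROM departments p LEFT JOIN employees c ON c.department_id = p.id WHERE c.id IS NULL

Execution result:
(no rows)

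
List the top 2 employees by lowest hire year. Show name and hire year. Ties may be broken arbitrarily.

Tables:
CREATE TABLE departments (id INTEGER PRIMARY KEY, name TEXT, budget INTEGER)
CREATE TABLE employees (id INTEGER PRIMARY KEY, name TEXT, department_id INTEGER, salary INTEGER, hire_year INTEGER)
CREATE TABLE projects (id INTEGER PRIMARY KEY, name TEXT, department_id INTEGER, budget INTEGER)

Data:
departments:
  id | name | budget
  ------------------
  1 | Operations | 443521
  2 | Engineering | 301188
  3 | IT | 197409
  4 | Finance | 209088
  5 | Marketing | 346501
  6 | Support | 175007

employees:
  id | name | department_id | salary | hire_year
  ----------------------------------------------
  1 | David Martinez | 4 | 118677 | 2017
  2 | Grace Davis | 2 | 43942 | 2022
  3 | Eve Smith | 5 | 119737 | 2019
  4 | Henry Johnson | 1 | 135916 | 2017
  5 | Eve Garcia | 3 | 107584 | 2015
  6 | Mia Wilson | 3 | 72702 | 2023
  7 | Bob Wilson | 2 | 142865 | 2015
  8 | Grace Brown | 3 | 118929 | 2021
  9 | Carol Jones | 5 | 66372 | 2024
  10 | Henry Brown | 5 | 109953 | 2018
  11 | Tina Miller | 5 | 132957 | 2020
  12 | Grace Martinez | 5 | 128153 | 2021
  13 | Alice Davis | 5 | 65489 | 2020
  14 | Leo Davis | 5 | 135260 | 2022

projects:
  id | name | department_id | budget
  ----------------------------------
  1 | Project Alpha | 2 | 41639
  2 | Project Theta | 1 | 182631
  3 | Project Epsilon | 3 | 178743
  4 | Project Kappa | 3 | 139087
SELECT name, hire_year FROM employees ORDER BY hire_year ASC LIMIT 2

Execution result:
name | hire_year
Eve Garcia | 2015
Bob Wilson | 2015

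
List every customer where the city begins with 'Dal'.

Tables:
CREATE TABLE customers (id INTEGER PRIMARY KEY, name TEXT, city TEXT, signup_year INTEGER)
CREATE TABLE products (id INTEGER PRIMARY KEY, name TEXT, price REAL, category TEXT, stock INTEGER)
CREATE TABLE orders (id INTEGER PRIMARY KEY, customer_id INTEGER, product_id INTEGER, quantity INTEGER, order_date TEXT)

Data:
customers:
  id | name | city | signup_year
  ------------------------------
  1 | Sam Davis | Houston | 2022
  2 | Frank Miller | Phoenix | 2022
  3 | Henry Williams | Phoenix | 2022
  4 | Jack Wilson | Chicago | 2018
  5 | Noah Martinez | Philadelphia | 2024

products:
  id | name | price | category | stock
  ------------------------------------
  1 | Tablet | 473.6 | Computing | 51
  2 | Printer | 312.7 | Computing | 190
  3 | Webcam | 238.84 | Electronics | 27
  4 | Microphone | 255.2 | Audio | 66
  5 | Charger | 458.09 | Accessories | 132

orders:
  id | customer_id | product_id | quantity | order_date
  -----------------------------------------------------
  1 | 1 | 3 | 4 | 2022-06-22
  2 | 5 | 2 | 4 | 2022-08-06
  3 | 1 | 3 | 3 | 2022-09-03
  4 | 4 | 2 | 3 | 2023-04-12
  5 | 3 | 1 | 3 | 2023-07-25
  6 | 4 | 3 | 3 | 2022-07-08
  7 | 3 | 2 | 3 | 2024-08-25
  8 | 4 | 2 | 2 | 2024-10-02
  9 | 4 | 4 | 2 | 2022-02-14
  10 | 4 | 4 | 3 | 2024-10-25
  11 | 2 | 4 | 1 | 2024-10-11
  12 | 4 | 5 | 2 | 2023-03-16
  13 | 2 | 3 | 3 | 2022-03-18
SELECT name, city FROM customers WHERE city LIKE 'Dal%'

Execution result:
(no rows)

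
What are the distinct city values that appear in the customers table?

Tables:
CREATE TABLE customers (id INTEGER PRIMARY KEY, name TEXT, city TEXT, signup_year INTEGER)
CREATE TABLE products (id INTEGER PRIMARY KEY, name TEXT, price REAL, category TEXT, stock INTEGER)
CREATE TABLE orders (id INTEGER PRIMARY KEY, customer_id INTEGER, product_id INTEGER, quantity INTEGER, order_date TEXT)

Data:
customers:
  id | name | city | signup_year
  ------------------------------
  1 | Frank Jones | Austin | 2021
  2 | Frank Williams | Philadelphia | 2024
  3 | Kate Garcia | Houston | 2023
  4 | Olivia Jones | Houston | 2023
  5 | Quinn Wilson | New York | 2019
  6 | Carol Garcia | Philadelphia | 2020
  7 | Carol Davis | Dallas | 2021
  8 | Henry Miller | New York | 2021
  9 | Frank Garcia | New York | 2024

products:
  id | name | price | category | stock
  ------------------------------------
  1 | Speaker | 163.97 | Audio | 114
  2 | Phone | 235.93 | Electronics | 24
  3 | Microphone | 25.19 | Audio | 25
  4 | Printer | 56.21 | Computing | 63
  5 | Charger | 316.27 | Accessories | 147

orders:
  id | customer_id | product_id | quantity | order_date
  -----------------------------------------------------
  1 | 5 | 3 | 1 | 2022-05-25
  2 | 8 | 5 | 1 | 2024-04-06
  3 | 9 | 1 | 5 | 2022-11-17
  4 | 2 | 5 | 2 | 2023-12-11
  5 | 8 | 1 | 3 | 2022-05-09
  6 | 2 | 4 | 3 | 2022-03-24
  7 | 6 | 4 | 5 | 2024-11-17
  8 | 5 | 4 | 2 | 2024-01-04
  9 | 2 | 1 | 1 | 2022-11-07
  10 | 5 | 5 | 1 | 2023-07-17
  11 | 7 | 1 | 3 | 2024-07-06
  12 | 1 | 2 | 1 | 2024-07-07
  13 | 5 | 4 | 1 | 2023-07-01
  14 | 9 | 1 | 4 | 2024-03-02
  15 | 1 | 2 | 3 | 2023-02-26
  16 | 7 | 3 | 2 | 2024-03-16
SELECT DISTINCT city FROM customers

Execution result:
city
Austin
Philadelphia
Houston
New York
Dallas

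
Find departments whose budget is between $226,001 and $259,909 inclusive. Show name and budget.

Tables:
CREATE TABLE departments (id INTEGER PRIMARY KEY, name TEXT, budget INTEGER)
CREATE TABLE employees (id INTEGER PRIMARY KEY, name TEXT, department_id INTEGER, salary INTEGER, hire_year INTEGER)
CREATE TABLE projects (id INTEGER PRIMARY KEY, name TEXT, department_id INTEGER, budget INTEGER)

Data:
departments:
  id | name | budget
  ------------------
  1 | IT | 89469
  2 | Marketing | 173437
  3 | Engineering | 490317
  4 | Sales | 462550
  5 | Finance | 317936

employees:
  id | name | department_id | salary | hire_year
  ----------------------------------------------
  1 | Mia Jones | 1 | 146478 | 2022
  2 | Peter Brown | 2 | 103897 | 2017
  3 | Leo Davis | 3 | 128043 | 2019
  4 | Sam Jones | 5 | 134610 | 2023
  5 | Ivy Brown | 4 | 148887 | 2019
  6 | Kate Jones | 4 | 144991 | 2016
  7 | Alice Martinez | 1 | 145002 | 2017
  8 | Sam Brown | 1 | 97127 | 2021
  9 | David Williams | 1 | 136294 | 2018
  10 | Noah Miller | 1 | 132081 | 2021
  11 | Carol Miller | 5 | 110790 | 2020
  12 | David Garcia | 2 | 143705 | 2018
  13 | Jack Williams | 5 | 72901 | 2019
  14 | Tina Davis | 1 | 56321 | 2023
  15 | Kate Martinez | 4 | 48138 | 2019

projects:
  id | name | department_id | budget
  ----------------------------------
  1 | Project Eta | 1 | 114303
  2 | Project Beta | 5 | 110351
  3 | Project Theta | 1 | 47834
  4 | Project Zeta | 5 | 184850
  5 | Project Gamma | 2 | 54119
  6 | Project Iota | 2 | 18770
SELECT name, budget FROM departments WHERE budget BETWEEN 226001 AND 259909

Execution result:
(no rows)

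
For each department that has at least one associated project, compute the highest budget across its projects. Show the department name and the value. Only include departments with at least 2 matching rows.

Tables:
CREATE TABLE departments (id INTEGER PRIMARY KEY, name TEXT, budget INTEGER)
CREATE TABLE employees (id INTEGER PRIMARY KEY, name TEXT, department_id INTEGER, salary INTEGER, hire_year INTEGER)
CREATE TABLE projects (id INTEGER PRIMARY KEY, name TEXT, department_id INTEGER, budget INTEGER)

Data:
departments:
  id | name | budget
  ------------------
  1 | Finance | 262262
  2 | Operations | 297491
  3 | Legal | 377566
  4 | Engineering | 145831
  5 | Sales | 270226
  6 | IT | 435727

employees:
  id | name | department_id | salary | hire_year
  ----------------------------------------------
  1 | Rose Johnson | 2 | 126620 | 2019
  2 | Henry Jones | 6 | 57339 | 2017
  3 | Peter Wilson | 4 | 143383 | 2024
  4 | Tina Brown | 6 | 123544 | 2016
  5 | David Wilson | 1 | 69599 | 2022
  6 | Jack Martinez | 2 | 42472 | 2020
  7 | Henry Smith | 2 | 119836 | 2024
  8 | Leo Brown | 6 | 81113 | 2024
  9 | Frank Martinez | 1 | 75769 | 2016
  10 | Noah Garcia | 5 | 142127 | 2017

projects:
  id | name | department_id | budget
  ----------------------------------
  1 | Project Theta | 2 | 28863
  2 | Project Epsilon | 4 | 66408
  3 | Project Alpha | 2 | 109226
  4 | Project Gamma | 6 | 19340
SELECT p.name, MAX(c.budget) AS max_budget FROM projects c JOIN departments p ON c.department_id = p.id GROUP BY p.id, p.name HAVING COUNT(*) >= 2

Execution result:
name | max_budget
Operations | 109226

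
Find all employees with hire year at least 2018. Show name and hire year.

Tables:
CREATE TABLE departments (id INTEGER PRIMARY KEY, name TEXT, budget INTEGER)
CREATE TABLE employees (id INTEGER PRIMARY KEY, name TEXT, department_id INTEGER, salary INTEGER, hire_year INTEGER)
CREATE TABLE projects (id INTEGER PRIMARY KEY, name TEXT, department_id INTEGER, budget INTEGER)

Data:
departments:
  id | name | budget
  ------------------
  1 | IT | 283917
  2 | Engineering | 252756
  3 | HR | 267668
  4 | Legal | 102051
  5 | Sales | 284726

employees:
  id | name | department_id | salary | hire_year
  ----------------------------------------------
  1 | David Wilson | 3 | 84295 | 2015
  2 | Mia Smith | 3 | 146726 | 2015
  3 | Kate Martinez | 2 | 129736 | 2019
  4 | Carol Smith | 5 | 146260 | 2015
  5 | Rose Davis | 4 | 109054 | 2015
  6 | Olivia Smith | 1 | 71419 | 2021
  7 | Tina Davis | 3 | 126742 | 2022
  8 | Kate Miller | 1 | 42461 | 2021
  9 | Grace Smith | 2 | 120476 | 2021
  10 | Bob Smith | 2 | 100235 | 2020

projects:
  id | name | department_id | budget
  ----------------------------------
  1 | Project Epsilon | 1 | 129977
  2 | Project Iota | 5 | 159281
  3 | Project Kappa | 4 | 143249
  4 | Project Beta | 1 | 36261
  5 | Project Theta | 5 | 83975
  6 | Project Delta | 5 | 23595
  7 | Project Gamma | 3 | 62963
SELECT name, hire_year FROM employees WHERE hire_year >= 2018

Execution result:
name | hire_year
Kate Martinez | 2019
Olivia Smith | 2021
Tina Davis | 2022
Kate Miller | 2021
Grace Smith | 2021
Bob Smith | 2020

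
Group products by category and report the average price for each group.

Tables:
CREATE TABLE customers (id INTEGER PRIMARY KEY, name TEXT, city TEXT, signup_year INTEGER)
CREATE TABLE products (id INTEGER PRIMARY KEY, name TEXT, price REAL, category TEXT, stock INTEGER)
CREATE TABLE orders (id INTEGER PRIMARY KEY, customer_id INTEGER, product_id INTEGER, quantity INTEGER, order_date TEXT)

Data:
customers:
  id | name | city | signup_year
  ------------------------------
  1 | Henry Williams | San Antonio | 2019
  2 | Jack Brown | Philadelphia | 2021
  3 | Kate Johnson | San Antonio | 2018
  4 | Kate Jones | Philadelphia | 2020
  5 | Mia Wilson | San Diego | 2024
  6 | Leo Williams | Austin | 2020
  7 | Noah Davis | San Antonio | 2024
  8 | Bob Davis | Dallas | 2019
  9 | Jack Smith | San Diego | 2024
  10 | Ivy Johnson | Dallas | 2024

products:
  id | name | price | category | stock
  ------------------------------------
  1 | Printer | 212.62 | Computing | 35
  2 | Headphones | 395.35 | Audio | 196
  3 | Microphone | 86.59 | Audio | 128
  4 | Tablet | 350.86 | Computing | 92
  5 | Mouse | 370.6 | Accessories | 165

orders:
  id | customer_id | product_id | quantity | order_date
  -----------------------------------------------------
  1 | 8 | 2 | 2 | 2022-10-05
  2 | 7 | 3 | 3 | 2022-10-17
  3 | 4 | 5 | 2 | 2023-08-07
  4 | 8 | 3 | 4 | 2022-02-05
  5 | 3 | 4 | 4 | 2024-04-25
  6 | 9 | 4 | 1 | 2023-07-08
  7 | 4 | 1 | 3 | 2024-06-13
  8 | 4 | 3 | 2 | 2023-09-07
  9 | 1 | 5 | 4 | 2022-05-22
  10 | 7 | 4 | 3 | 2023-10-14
SELECT category, AVG(price) AS avg_price FROM products GROUP BY category

Execution result:
category | avg_price
Accessories | 370.60
Audio | 240.97
Computing | 281.74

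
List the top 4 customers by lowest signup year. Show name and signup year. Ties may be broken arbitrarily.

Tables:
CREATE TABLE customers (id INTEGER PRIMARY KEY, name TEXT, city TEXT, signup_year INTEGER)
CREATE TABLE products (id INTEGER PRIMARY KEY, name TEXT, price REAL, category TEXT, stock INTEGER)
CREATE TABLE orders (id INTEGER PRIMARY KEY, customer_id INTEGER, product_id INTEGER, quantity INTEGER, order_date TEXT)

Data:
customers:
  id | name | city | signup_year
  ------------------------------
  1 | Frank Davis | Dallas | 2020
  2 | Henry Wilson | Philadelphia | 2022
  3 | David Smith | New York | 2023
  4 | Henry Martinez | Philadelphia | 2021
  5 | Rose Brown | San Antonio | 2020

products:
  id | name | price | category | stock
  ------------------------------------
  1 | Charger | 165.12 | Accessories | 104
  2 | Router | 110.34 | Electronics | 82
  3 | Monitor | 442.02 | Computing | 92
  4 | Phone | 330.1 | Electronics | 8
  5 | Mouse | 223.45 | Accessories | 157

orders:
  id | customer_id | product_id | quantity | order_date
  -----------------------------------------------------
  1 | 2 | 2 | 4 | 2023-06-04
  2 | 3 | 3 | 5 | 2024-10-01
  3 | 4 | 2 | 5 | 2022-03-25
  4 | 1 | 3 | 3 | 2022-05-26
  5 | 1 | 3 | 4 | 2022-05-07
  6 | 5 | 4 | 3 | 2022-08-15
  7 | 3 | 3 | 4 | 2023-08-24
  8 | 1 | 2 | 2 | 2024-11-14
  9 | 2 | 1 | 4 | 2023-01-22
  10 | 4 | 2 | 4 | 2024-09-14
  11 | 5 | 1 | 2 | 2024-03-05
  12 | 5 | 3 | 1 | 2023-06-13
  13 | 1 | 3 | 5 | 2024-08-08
SELECT name, signup_year FROM customers ORDER BY signup_year ASC LIMIT 4

Execution result:
name | signup_year
Frank Davis | 2020
Rose Brown | 2020
Henry Martinez | 2021
Henry Wilson | 2022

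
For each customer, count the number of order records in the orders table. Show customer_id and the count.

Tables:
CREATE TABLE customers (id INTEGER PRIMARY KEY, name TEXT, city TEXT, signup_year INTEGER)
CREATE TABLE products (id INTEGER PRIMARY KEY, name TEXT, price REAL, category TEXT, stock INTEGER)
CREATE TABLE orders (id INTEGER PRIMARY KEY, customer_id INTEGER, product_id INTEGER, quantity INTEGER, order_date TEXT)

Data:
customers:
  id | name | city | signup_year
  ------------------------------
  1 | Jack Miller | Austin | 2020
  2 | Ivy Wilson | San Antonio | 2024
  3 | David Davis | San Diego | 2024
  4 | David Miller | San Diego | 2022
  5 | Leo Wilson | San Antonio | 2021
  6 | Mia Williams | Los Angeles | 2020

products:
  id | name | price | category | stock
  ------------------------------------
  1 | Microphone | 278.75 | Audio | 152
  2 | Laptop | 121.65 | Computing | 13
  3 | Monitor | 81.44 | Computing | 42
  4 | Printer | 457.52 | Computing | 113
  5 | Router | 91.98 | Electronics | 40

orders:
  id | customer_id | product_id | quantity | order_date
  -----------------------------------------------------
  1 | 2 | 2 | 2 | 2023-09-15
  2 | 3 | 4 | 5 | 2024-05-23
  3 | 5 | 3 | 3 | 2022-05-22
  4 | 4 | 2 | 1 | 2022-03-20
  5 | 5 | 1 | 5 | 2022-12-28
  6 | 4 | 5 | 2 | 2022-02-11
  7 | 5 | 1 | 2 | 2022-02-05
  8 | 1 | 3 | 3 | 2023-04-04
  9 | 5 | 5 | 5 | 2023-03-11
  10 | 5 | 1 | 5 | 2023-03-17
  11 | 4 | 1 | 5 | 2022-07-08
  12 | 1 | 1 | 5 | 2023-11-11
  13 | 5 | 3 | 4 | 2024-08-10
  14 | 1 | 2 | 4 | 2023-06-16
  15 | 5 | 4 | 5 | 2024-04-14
SELECT customer_id, COUNT(*) AS order_count FROM orders GROUP BY customer_id

Execution result:
customer_id | order_count
1 | 3
2 | 1
3 | 1
4 | 3
5 | 7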